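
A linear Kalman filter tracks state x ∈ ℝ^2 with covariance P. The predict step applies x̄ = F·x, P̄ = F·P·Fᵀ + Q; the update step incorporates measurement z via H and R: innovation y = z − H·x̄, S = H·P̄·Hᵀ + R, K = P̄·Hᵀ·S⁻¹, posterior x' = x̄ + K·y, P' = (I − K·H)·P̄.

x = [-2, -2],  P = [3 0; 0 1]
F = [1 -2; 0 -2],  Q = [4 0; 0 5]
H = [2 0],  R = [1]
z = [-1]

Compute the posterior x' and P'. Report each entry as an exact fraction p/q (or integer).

x̄ = F·x = [2, 4]
P̄ = F·P·Fᵀ + Q = [11 4; 4 9]
y = z − H·x̄ = [-5]
S = H·P̄·Hᵀ + R = [45]
K = P̄·Hᵀ·S⁻¹ = [22/45; 8/45]
x' = x̄ + K·y = [-4/9, 28/9]
P' = (I − K·H)·P̄ = [11/45 4/45; 4/45 341/45]

x' = [-4/9, 28/9]
P' = [11/45 4/45; 4/45 341/45]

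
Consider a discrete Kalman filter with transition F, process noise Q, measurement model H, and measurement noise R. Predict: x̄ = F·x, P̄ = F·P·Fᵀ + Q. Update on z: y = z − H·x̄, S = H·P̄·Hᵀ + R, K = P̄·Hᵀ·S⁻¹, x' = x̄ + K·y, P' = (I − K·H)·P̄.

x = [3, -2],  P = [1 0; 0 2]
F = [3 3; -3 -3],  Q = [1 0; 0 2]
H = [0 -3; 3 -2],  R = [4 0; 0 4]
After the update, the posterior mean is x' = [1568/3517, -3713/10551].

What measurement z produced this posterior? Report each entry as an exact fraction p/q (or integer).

z = [1, 2]

x̄ = F·x = [3, -3]
P̄ = F·P·Fᵀ + Q = [28 -27; -27 29]
S = H·P̄·Hᵀ + R = [265 417; 417 696]
K = P̄·Hᵀ·S⁻¹ = [-390/3517 931/3517; -863/3517 -556/10551]
x' − x̄ = [-8983/3517, 27940/10551] = K·y
y = (KᵀK)⁻¹·Kᵀ·(x' − x̄) = [-8, -13]
z = y + H·x̄ = [-8, -13] + [9, 15] = [1, 2]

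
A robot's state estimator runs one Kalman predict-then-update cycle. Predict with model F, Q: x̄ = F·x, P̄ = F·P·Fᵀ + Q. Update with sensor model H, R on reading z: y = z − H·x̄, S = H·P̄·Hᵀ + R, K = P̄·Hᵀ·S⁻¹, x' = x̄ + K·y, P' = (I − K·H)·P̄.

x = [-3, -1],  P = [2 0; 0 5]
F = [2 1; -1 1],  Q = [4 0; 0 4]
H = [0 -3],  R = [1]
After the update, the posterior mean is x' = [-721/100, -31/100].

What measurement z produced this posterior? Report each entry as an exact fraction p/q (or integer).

x̄ = F·x = [-7, 2]
P̄ = F·P·Fᵀ + Q = [17 1; 1 11]
S = H·P̄·Hᵀ + R = [100]
K = P̄·Hᵀ·S⁻¹ = [-3/100; -33/100]
x' − x̄ = [-21/100, -231/100] = K·y
y = (KᵀK)⁻¹·Kᵀ·(x' − x̄) = [7]
z = y + H·x̄ = [7] + [-6] = [1]

z = [1]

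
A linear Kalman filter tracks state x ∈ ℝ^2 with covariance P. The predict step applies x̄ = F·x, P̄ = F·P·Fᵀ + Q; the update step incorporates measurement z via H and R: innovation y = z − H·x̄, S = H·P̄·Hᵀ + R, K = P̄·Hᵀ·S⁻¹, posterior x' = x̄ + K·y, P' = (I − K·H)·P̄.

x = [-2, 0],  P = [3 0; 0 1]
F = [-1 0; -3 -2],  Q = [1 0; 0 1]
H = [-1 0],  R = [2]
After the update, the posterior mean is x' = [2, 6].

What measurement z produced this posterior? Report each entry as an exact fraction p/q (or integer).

z = [-2]

x̄ = F·x = [2, 6]
P̄ = F·P·Fᵀ + Q = [4 9; 9 32]
S = H·P̄·Hᵀ + R = [6]
K = P̄·Hᵀ·S⁻¹ = [-2/3; -3/2]
x' − x̄ = [0, 0] = K·y
y = (KᵀK)⁻¹·Kᵀ·(x' − x̄) = [0]
z = y + H·x̄ = [0] + [-2] = [-2]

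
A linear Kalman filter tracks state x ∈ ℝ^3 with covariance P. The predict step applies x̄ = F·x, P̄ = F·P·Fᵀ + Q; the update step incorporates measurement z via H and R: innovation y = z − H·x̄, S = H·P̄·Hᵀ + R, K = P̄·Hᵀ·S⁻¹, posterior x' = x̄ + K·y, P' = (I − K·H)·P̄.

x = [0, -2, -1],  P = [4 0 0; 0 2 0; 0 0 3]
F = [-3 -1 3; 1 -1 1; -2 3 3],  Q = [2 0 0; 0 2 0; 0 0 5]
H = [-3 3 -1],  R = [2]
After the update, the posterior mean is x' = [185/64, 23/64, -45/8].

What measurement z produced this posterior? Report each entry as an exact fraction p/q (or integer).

z = [-2]

x̄ = F·x = [-1, 1, -9]
P̄ = F·P·Fᵀ + Q = [67 -1 45; -1 11 -5; 45 -5 66]
S = H·P̄·Hᵀ + R = [1088]
K = P̄·Hᵀ·S⁻¹ = [-249/1088; 41/1088; -27/136]
x' − x̄ = [249/64, -41/64, 27/8] = K·y
y = (KᵀK)⁻¹·Kᵀ·(x' − x̄) = [-17]
z = y + H·x̄ = [-17] + [15] = [-2]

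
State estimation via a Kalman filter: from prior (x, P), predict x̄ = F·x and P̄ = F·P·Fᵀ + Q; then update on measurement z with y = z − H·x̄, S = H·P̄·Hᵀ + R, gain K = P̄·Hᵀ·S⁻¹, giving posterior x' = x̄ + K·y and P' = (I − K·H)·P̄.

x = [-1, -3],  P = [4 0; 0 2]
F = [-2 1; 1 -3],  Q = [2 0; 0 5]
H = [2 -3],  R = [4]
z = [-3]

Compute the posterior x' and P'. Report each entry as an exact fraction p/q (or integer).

x̄ = F·x = [-1, 8]
P̄ = F·P·Fᵀ + Q = [20 -14; -14 27]
y = z − H·x̄ = [23]
S = H·P̄·Hᵀ + R = [495]
K = P̄·Hᵀ·S⁻¹ = [82/495; -109/495]
x' = x̄ + K·y = [1391/495, 1453/495]
P' = (I − K·H)·P̄ = [3176/495 2008/495; 2008/495 1484/495]

x' = [1391/495, 1453/495]
P' = [3176/495 2008/495; 2008/495 1484/495]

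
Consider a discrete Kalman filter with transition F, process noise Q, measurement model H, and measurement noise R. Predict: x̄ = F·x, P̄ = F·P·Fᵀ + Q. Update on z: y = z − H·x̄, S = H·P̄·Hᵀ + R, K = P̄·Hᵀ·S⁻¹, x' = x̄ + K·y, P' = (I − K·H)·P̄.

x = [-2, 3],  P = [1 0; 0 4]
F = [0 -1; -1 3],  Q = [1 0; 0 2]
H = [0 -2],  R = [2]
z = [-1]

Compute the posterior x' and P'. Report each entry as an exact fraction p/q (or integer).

x̄ = F·x = [-3, 11]
P̄ = F·P·Fᵀ + Q = [5 -12; -12 39]
y = z − H·x̄ = [21]
S = H·P̄·Hᵀ + R = [158]
K = P̄·Hᵀ·S⁻¹ = [12/79; -39/79]
x' = x̄ + K·y = [15/79, 50/79]
P' = (I − K·H)·P̄ = [107/79 -12/79; -12/79 39/79]

x' = [15/79, 50/79]
P' = [107/79 -12/79; -12/79 39/79]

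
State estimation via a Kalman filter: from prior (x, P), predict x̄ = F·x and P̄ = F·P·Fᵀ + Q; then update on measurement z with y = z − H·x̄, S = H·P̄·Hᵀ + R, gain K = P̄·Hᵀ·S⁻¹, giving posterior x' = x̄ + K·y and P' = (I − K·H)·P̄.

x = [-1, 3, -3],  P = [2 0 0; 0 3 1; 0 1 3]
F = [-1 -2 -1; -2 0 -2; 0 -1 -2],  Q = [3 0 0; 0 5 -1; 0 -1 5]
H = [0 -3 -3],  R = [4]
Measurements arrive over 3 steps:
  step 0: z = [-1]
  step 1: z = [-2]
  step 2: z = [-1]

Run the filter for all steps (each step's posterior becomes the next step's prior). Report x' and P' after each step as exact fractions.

step 0: x' = [-4334/679, 1784/679, -1515/679], P' = [7647/679 -1096/679 1220/679; -1096/679 3979/679 -3827/679; 1220/679 -3827/679 3975/679]
step 1: x' = [1589011/795787, 2137030/795787, -1556540/795787], P' = [13874048/795787 3814754/795787 -3788558/795787; 3814754/795787 5142195/795787 -4862603/795787; -3788558/795787 -4862603/795787 4935487/795787]
step 2: x' = [-3098615524/558606799, -415215760/558606799, 604001409/558606799], P' = [19844353241/558606799 6901678708/558606799 -6860264992/558606799; 6901678708/558606799 5369567899/558606799 -5167148531/558606799; -6860264992/558606799 -5167148531/558606799 5211584119/558606799]

step 0: x̄ = F·x = [-2, 8, 3]
step 0: P̄ = F·P·Fᵀ + Q = [24 14 17; 14 25 13; 17 13 24]
step 0: y = z − H·x̄ = [32]
step 0: S = H·P̄·Hᵀ + R = [679]
step 0: K = P̄·Hᵀ·S⁻¹ = [-93/679; -114/679; -111/679]
step 0: x' = x̄ + K·y = [-4334/679, 1784/679, -1515/679]
step 0: P' = (I − K·H)·P̄ = [7647/679 -1096/679 1220/679; -1096/679 3979/679 -3827/679; 1220/679 -3827/679 3975/679]
step 1: x̄ = F·x = [2281/679, 11698/679, 178/97]
step 1: P̄ = F·P·Fᵀ + Q = [12323/679 8432/679 -269/97; 8432/679 59643/679 1465/97; -269/97 1465/97 1138/97]
step 1: y = z − H·x̄ = [37474/679]
step 1: S = H·P̄·Hᵀ + R = [795787/679]
step 1: K = P̄·Hᵀ·S⁻¹ = [-19647/795787; -209694/795787; -54663/795787]
step 1: x' = x̄ + K·y = [1589011/795787, 2137030/795787, -1556540/795787]
step 1: P' = (I − K·H)·P̄ = [13874048/795787 3814754/795787 -3788558/795787; 3814754/795787 5142195/795787 -4862603/795787; -3788558/795787 -4862603/795787 4935487/795787]
step 2: x̄ = F·x = [-4306531/795787, -64942/795787, 976050/795787]
step 2: P̄ = F·P·Fᵀ + Q = [29997164/795787 18273442/795787 -7920013/795787; 18273442/795787 48908611/795787 1696231/795787; -7920013/795787 1696231/795787 9412666/795787]
step 2: y = z − H·x̄ = [1937537/795787]
step 2: S = H·P̄·Hᵀ + R = [558606799/795787]
step 2: K = P̄·Hᵀ·S⁻¹ = [-31060287/558606799; -151814526/558606799; -33326691/558606799]
step 2: x' = x̄ + K·y = [-3098615524/558606799, -415215760/558606799, 604001409/558606799]
step 2: P' = (I − K·H)·P̄ = [19844353241/558606799 6901678708/558606799 -6860264992/558606799; 6901678708/558606799 5369567899/558606799 -5167148531/558606799; -6860264992/558606799 -5167148531/558606799 5211584119/558606799]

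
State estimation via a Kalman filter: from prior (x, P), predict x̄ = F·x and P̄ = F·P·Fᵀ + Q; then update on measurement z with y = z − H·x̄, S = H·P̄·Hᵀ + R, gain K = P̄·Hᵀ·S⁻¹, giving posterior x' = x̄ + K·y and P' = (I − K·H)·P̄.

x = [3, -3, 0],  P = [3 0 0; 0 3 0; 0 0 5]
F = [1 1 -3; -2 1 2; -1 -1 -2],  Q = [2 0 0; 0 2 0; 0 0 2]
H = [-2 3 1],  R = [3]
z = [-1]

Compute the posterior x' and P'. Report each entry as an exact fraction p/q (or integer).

x' = [-2353/387, -1403/387, -923/387]
P' = [8261/774 1709/387 5725/774; 1709/387 1519/387 -899/387; 5725/774 -899/387 16631/774]

x̄ = F·x = [0, -9, 0]
P̄ = F·P·Fᵀ + Q = [53 -33 24; -33 37 -17; 24 -17 28]
y = z − H·x̄ = [26]
S = H·P̄·Hᵀ + R = [774]
K = P̄·Hᵀ·S⁻¹ = [-181/774; 80/387; -71/774]
x' = x̄ + K·y = [-2353/387, -1403/387, -923/387]
P' = (I − K·H)·P̄ = [8261/774 1709/387 5725/774; 1709/387 1519/387 -899/387; 5725/774 -899/387 16631/774]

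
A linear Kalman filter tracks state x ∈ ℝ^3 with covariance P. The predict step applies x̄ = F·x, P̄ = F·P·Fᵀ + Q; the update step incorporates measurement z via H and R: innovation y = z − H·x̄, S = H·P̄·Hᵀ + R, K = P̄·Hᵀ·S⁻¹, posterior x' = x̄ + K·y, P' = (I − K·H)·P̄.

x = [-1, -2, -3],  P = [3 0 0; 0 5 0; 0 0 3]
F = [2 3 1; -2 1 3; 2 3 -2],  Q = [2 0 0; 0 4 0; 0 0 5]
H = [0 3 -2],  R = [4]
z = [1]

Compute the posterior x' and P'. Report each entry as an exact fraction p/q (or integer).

x' = [-242/19, -84/19, -269/38]
P' = [4349/76 1869/76 5629/152; 1869/76 1125/76 3317/152; 5629/152 3317/152 30239/912]

x̄ = F·x = [-11, -9, -2]
P̄ = F·P·Fᵀ + Q = [62 12 51; 12 48 -15; 51 -15 74]
y = z − H·x̄ = [24]
S = H·P̄·Hᵀ + R = [912]
K = P̄·Hᵀ·S⁻¹ = [-11/152; 29/152; -193/912]
x' = x̄ + K·y = [-242/19, -84/19, -269/38]
P' = (I − K·H)·P̄ = [4349/76 1869/76 5629/152; 1869/76 1125/76 3317/152; 5629/152 3317/152 30239/912]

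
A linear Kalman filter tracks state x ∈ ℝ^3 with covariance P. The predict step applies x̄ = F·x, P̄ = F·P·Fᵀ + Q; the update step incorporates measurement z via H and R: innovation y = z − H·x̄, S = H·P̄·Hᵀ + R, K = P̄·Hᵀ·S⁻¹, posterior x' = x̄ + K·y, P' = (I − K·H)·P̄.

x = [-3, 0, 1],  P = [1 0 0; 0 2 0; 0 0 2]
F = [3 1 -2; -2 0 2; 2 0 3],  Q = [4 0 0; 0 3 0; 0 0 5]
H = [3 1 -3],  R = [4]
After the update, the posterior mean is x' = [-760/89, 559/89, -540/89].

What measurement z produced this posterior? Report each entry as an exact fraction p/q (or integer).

z = [-1]

x̄ = F·x = [-11, 8, -3]
P̄ = F·P·Fᵀ + Q = [23 -14 -6; -14 15 8; -6 8 27]
S = H·P̄·Hᵀ + R = [445]
K = P̄·Hᵀ·S⁻¹ = [73/445; -51/445; -91/445]
x' − x̄ = [219/89, -153/89, -273/89] = K·y
y = (KᵀK)⁻¹·Kᵀ·(x' − x̄) = [15]
z = y + H·x̄ = [15] + [-16] = [-1]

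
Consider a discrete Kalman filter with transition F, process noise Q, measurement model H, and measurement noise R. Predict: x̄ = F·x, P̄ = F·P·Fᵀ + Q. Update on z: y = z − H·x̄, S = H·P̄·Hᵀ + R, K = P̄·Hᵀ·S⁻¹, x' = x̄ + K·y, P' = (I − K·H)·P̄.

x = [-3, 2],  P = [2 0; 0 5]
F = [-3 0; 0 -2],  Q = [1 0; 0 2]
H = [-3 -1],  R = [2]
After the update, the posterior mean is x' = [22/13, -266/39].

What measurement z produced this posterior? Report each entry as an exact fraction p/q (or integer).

x̄ = F·x = [9, -4]
P̄ = F·P·Fᵀ + Q = [19 0; 0 22]
S = H·P̄·Hᵀ + R = [195]
K = P̄·Hᵀ·S⁻¹ = [-19/65; -22/195]
x' − x̄ = [-95/13, -110/39] = K·y
y = (KᵀK)⁻¹·Kᵀ·(x' − x̄) = [25]
z = y + H·x̄ = [25] + [-23] = [2]

z = [2]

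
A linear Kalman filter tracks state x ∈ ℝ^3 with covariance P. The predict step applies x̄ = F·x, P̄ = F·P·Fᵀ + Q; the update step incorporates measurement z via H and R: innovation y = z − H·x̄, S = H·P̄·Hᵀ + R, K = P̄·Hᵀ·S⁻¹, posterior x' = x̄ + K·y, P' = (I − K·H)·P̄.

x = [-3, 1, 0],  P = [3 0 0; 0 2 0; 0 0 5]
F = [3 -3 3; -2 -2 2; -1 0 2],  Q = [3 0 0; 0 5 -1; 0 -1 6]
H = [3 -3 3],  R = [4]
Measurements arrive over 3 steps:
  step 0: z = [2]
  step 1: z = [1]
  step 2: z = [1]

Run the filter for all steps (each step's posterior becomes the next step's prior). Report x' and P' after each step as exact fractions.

step 0: x̄ = F·x = [-12, 4, 3]
step 0: P̄ = F·P·Fᵀ + Q = [93 24 21; 24 45 25; 21 25 29]
step 0: y = z − H·x̄ = [41]
step 0: S = H·P̄·Hᵀ + R = [1003]
step 0: K = P̄·Hᵀ·S⁻¹ = [270/1003; 12/1003; 75/1003]
step 0: x' = x̄ + K·y = [-966/1003, 4504/1003, 6084/1003]
step 0: P' = (I − K·H)·P̄ = [20379/1003 20832/1003 813/1003; 20832/1003 44991/1003 24175/1003; 813/1003 24175/1003 23462/1003]
step 1: x̄ = F·x = [1842/1003, 5092/1003, 13134/1003]
step 1: P̄ = F·P·Fᵀ + Q = [7005/1003 -1656/1003 -480/1003; -1656/1003 327095/1003 73689/1003; -480/1003 73689/1003 116993/1003]
step 1: y = z − H·x̄ = [-28649/1003]
step 1: S = H·P̄·Hᵀ + R = [2758615/1003]
step 1: K = P̄·Hᵀ·S⁻¹ = [24543/2758615; -765186/2758615; 128472/2758615]
step 1: x' = x̄ + K·y = [4365141/2758615, 35861098/2758615, 32453694/2758615]
step 1: P' = (I − K·H)·P̄ = [18665742/2758615 14169186/2758615 -4463832/2758615; 14169186/2758615 315871943/2758615 300682509/2758615; -4463832/2758615 300682509/2758615 305317637/2758615]
step 2: x̄ = F·x = [2873211/2758615, -3109018/551723, 60542247/2758615]
step 2: P̄ = F·P·Fᵀ + Q = [19294257/2758615 1390584/551723 929604/2758615; 1390584/551723 63363687/551723 21646949/551723; 929604/2758615 21646949/551723 1274343308/2758615]
step 2: y = z − H·x̄ = [-234123029/2758615]
step 2: S = H·P̄·Hᵀ + R = [12448493362/2758615]
step 2: K = P̄·Hᵀ·S⁻¹ = [39812823/12448493362; -302446155/6224246681; 3501114501/12448493362]
step 2: x' = x̄ + K·y = [9586712661/12448493362, -9405757933/6224246681, -23936566701/12448493362]
step 2: P' = (I − K·H)·P̄ = [86492449767/12448493362 20052788979/6224246681 -46333788045/12448493362; 20052788979/6224246681 648517005519/6224246681 628060955000/6224246681; -46333788045/12448493362 628060955000/6224246681 1307123850713/12448493362]

step 0: x' = [-966/1003, 4504/1003, 6084/1003], P' = [20379/1003 20832/1003 813/1003; 20832/1003 44991/1003 24175/1003; 813/1003 24175/1003 23462/1003]
step 1: x' = [4365141/2758615, 35861098/2758615, 32453694/2758615], P' = [18665742/2758615 14169186/2758615 -4463832/2758615; 14169186/2758615 315871943/2758615 300682509/2758615; -4463832/2758615 300682509/2758615 305317637/2758615]
step 2: x' = [9586712661/12448493362, -9405757933/6224246681, -23936566701/12448493362], P' = [86492449767/12448493362 20052788979/6224246681 -46333788045/12448493362; 20052788979/6224246681 648517005519/6224246681 628060955000/6224246681; -46333788045/12448493362 628060955000/6224246681 1307123850713/12448493362]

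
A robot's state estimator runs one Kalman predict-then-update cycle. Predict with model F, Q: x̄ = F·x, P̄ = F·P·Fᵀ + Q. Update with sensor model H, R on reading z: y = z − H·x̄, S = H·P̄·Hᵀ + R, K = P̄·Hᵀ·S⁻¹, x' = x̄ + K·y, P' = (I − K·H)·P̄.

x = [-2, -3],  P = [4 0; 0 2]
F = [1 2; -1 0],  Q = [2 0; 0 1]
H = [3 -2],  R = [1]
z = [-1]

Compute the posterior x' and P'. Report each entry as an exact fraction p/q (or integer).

x' = [-14/13, -68/65]
P' = [46/39 64/39; 64/39 491/195]

x̄ = F·x = [-8, 2]
P̄ = F·P·Fᵀ + Q = [14 -4; -4 5]
y = z − H·x̄ = [27]
S = H·P̄·Hᵀ + R = [195]
K = P̄·Hᵀ·S⁻¹ = [10/39; -22/195]
x' = x̄ + K·y = [-14/13, -68/65]
P' = (I − K·H)·P̄ = [46/39 64/39; 64/39 491/195]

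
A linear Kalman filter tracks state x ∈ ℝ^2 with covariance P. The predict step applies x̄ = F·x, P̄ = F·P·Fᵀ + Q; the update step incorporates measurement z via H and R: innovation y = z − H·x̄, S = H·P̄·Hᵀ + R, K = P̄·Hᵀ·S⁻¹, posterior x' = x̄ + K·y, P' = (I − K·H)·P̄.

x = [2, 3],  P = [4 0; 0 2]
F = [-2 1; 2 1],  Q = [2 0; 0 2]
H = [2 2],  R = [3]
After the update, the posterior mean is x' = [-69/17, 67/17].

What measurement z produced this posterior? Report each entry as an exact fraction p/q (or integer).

z = [-1]

x̄ = F·x = [-1, 7]
P̄ = F·P·Fᵀ + Q = [20 -14; -14 20]
S = H·P̄·Hᵀ + R = [51]
K = P̄·Hᵀ·S⁻¹ = [4/17; 4/17]
x' − x̄ = [-52/17, -52/17] = K·y
y = (KᵀK)⁻¹·Kᵀ·(x' − x̄) = [-13]
z = y + H·x̄ = [-13] + [12] = [-1]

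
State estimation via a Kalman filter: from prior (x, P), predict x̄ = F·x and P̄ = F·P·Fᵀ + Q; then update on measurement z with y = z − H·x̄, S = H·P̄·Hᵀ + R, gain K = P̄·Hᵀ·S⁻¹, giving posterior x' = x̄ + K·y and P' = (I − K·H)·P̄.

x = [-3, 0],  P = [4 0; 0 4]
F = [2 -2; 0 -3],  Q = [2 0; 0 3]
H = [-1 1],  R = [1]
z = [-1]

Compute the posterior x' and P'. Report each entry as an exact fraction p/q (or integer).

x̄ = F·x = [-6, 0]
P̄ = F·P·Fᵀ + Q = [34 24; 24 39]
y = z − H·x̄ = [-7]
S = H·P̄·Hᵀ + R = [26]
K = P̄·Hᵀ·S⁻¹ = [-5/13; 15/26]
x' = x̄ + K·y = [-43/13, -105/26]
P' = (I − K·H)·P̄ = [392/13 387/13; 387/13 789/26]

x' = [-43/13, -105/26]
P' = [392/13 387/13; 387/13 789/26]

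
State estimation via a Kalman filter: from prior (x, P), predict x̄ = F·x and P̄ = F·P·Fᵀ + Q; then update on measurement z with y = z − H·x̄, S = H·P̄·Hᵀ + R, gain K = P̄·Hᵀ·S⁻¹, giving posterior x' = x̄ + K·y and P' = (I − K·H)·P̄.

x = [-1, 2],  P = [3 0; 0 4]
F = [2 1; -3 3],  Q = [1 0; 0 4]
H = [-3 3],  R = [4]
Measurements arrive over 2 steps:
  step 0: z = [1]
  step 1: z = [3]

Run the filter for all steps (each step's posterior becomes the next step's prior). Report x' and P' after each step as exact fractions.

step 0: x' = [897/434, 1059/434], P' = [9995/868 9903/868; 9903/868 10195/868]
step 1: x' = [510948/875887, 1364427/875887], P' = [6873652/875887 6512328/875887; 6512328/875887 6538744/875887]

step 0: x̄ = F·x = [0, 9]
step 0: P̄ = F·P·Fᵀ + Q = [17 -6; -6 67]
step 0: y = z − H·x̄ = [-26]
step 0: S = H·P̄·Hᵀ + R = [868]
step 0: K = P̄·Hᵀ·S⁻¹ = [-69/868; 219/868]
step 0: x' = x̄ + K·y = [897/434, 1059/434]
step 0: P' = (I − K·H)·P̄ = [9995/868 9903/868; 9903/868 10195/868]
step 1: x̄ = F·x = [2853/434, 243/217]
step 1: P̄ = F·P·Fᵀ + Q = [90655/868 81/217; 81/217 1732/217]
step 1: y = z − H·x̄ = [8403/434]
step 1: S = H·P̄·Hᵀ + R = [875887/868]
step 1: K = P̄·Hᵀ·S⁻¹ = [-270993/875887; 19812/875887]
step 1: x' = x̄ + K·y = [510948/875887, 1364427/875887]
step 1: P' = (I − K·H)·P̄ = [6873652/875887 6512328/875887; 6512328/875887 6538744/875887]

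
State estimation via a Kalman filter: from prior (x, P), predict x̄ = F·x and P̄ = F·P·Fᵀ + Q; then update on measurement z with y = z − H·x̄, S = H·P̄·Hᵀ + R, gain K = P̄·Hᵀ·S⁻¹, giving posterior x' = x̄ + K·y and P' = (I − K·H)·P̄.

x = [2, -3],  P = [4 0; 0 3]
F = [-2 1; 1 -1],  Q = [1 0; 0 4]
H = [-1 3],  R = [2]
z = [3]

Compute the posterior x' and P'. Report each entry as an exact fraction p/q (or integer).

x' = [-302/187, 9/17]
P' = [931/187 25/17; 25/17 11/17]

x̄ = F·x = [-7, 5]
P̄ = F·P·Fᵀ + Q = [20 -11; -11 11]
y = z − H·x̄ = [-19]
S = H·P̄·Hᵀ + R = [187]
K = P̄·Hᵀ·S⁻¹ = [-53/187; 4/17]
x' = x̄ + K·y = [-302/187, 9/17]
P' = (I − K·H)·P̄ = [931/187 25/17; 25/17 11/17]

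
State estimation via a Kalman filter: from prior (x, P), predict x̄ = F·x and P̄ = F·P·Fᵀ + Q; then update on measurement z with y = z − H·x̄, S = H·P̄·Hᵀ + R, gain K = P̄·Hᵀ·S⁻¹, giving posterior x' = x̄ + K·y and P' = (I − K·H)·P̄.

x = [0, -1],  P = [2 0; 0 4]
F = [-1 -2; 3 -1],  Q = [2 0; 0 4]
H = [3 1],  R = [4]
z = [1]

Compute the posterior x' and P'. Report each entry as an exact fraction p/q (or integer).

x' = [12/37, 5/37]
P' = [298/111 -770/111; -770/111 2374/111]

x̄ = F·x = [2, 1]
P̄ = F·P·Fᵀ + Q = [20 2; 2 26]
y = z − H·x̄ = [-6]
S = H·P̄·Hᵀ + R = [222]
K = P̄·Hᵀ·S⁻¹ = [31/111; 16/111]
x' = x̄ + K·y = [12/37, 5/37]
P' = (I − K·H)·P̄ = [298/111 -770/111; -770/111 2374/111]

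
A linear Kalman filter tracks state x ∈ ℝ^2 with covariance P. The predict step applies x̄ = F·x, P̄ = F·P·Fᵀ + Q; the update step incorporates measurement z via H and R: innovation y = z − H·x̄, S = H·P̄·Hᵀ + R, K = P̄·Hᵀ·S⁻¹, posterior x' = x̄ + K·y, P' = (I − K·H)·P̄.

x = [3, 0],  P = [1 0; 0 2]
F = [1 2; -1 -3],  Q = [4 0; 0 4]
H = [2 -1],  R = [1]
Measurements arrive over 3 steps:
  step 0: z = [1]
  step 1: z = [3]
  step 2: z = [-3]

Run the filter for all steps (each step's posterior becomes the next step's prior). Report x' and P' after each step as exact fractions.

step 0: x' = [9/16, 1/16], P' = [143/128 247/128; 247/128 543/128]
step 1: x' = [19445/20478, -3748/3413], P' = [45253/40956 6520/3413; 6520/3413 14398/3413]
step 2: x' = [-9063355/13019457, 21006955/13019457], P' = [14385851/13019457 24872311/13019457; 24872311/13019457 54924341/13019457]

step 0: x̄ = F·x = [3, -3]
step 0: P̄ = F·P·Fᵀ + Q = [13 -13; -13 23]
step 0: y = z − H·x̄ = [-8]
step 0: S = H·P̄·Hᵀ + R = [128]
step 0: K = P̄·Hᵀ·S⁻¹ = [39/128; -49/128]
step 0: x' = x̄ + K·y = [9/16, 1/16]
step 0: P' = (I − K·H)·P̄ = [143/128 247/128; 247/128 543/128]
step 1: x̄ = F·x = [11/16, -3/4]
step 1: P̄ = F·P·Fᵀ + Q = [3815/128 -1159/32; -1159/32 439/8]
step 1: y = z − H·x̄ = [7/8]
step 1: S = H·P̄·Hᵀ + R = [10239/32]
step 1: K = P̄·Hᵀ·S⁻¹ = [6133/20478; -1358/3413]
step 1: x' = x̄ + K·y = [19445/20478, -3748/3413]
step 1: P' = (I − K·H)·P̄ = [45253/40956 6520/3413; 6520/3413 14398/3413]
step 2: x̄ = F·x = [-25531/20478, 48019/20478]
step 2: P̄ = F·P·Fᵀ + Q = [1213141/40956 -1473109/40956; -1473109/40956 2233501/40956]
step 2: y = z − H·x̄ = [12549/6826]
step 2: S = H·P̄·Hᵀ + R = [4339819/13652]
step 2: K = P̄·Hᵀ·S⁻¹ = [1299797/4339819; -1726573/4339819]
step 2: x' = x̄ + K·y = [-9063355/13019457, 21006955/13019457]
step 2: P' = (I − K·H)·P̄ = [14385851/13019457 24872311/13019457; 24872311/13019457 54924341/13019457]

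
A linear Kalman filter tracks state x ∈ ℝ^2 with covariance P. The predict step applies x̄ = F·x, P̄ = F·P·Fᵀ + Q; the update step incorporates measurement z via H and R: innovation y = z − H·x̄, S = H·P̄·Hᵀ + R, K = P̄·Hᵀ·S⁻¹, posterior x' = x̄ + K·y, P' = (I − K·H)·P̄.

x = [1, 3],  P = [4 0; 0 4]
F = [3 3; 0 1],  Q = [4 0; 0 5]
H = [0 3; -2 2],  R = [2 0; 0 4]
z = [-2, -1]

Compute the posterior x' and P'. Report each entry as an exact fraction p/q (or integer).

x̄ = F·x = [12, 3]
P̄ = F·P·Fᵀ + Q = [76 12; 12 9]
y = z − H·x̄ = [-11, 17]
S = H·P̄·Hᵀ + R = [83 -18; -18 248]
K = P̄·Hᵀ·S⁻¹ = [1656/5065 -2494/5065; 1647/5065 -3/5065]
x' = x̄ + K·y = [166/5065, -2973/5065]
P' = (I − K·H)·P̄ = [6092/5065 1104/5065; 1104/5065 1098/5065]

x' = [166/5065, -2973/5065]
P' = [6092/5065 1104/5065; 1104/5065 1098/5065]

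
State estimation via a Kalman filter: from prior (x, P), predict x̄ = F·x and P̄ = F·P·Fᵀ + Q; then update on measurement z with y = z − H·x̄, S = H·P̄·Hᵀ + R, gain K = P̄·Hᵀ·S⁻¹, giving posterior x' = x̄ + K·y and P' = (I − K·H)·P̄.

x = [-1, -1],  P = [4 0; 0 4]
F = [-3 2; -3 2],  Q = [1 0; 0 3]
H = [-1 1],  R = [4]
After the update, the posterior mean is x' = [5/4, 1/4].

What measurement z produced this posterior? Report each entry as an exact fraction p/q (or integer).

z = [-2]

x̄ = F·x = [1, 1]
P̄ = F·P·Fᵀ + Q = [53 52; 52 55]
S = H·P̄·Hᵀ + R = [8]
K = P̄·Hᵀ·S⁻¹ = [-1/8; 3/8]
x' − x̄ = [1/4, -3/4] = K·y
y = (KᵀK)⁻¹·Kᵀ·(x' − x̄) = [-2]
z = y + H·x̄ = [-2] + [0] = [-2]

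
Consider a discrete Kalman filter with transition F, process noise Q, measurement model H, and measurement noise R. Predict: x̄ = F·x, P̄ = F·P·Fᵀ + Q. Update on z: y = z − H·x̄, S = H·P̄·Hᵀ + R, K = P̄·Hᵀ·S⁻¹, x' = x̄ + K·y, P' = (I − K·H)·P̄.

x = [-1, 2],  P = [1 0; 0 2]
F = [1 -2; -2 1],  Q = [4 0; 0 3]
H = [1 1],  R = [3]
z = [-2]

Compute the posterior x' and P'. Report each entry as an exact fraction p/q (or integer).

x' = [-72/13, 49/13]
P' = [120/13 -99/13; -99/13 108/13]

x̄ = F·x = [-5, 4]
P̄ = F·P·Fᵀ + Q = [13 -6; -6 9]
y = z − H·x̄ = [-1]
S = H·P̄·Hᵀ + R = [13]
K = P̄·Hᵀ·S⁻¹ = [7/13; 3/13]
x' = x̄ + K·y = [-72/13, 49/13]
P' = (I − K·H)·P̄ = [120/13 -99/13; -99/13 108/13]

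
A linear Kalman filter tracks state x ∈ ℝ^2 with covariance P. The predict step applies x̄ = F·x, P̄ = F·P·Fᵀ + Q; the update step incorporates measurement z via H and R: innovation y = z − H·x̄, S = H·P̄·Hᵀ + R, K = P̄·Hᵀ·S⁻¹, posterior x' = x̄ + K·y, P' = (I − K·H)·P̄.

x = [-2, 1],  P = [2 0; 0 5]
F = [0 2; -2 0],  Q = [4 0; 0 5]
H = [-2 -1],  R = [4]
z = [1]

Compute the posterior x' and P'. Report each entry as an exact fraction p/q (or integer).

x̄ = F·x = [2, 4]
P̄ = F·P·Fᵀ + Q = [24 0; 0 13]
y = z − H·x̄ = [9]
S = H·P̄·Hᵀ + R = [113]
K = P̄·Hᵀ·S⁻¹ = [-48/113; -13/113]
x' = x̄ + K·y = [-206/113, 335/113]
P' = (I − K·H)·P̄ = [408/113 -624/113; -624/113 1300/113]

x' = [-206/113, 335/113]
P' = [408/113 -624/113; -624/113 1300/113]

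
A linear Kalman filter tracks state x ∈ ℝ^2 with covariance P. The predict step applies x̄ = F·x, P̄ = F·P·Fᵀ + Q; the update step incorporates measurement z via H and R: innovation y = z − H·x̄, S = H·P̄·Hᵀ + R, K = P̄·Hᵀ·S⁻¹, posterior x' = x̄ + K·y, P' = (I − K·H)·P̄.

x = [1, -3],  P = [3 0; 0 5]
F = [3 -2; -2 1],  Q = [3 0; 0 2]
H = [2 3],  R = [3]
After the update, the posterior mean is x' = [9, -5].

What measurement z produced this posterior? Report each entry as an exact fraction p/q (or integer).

z = [3]

x̄ = F·x = [9, -5]
P̄ = F·P·Fᵀ + Q = [50 -28; -28 19]
S = H·P̄·Hᵀ + R = [38]
K = P̄·Hᵀ·S⁻¹ = [8/19; 1/38]
x' − x̄ = [0, 0] = K·y
y = (KᵀK)⁻¹·Kᵀ·(x' − x̄) = [0]
z = y + H·x̄ = [0] + [3] = [3]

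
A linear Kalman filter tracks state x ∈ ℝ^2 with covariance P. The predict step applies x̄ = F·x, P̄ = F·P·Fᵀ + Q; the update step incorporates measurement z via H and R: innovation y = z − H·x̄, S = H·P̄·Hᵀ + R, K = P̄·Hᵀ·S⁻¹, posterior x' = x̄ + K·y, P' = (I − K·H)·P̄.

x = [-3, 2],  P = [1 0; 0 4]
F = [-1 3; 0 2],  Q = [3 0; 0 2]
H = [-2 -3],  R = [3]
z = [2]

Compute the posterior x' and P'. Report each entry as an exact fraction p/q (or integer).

x' = [653/613, -812/613]
P' = [1416/613 -792/613; -792/613 630/613]

x̄ = F·x = [9, 4]
P̄ = F·P·Fᵀ + Q = [40 24; 24 18]
y = z − H·x̄ = [32]
S = H·P̄·Hᵀ + R = [613]
K = P̄·Hᵀ·S⁻¹ = [-152/613; -102/613]
x' = x̄ + K·y = [653/613, -812/613]
P' = (I − K·H)·P̄ = [1416/613 -792/613; -792/613 630/613]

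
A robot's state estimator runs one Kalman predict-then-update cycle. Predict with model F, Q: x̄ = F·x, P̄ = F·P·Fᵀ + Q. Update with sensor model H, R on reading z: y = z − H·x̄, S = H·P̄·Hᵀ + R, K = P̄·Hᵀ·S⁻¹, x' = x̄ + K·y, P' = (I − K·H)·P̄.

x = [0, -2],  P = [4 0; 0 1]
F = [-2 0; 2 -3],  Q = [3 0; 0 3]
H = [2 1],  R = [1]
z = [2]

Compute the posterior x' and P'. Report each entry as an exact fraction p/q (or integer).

x̄ = F·x = [0, 6]
P̄ = F·P·Fᵀ + Q = [19 -16; -16 28]
y = z − H·x̄ = [-4]
S = H·P̄·Hᵀ + R = [41]
K = P̄·Hᵀ·S⁻¹ = [22/41; -4/41]
x' = x̄ + K·y = [-88/41, 262/41]
P' = (I − K·H)·P̄ = [295/41 -568/41; -568/41 1132/41]

x' = [-88/41, 262/41]
P' = [295/41 -568/41; -568/41 1132/41]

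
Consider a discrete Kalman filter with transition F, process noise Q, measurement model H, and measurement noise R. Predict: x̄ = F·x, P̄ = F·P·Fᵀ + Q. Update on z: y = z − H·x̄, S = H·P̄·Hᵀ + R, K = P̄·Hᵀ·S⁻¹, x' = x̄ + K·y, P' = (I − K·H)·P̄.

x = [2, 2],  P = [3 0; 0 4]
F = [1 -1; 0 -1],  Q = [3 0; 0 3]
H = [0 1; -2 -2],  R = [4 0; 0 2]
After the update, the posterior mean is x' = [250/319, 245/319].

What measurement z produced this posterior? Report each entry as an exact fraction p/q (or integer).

x̄ = F·x = [0, -2]
P̄ = F·P·Fᵀ + Q = [10 4; 4 7]
S = H·P̄·Hᵀ + R = [11 -22; -22 102]
K = P̄·Hᵀ·S⁻¹ = [-104/319 -10/29; 115/319 -4/29]
x' − x̄ = [250/319, 883/319] = K·y
y = (KᵀK)⁻¹·Kᵀ·(x' − x̄) = [5, -7]
z = y + H·x̄ = [5, -7] + [-2, 4] = [3, -3]

z = [3, -3]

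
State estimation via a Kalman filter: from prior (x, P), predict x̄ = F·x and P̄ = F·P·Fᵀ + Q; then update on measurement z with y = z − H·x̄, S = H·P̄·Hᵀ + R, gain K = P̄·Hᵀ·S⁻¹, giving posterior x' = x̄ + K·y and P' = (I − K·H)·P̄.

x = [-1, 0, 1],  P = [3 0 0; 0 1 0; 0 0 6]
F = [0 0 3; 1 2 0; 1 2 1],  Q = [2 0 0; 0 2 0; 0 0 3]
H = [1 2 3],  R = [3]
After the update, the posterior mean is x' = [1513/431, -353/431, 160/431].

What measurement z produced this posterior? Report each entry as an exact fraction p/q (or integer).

z = [3]

x̄ = F·x = [3, -1, 0]
P̄ = F·P·Fᵀ + Q = [56 0 18; 0 9 7; 18 7 16]
S = H·P̄·Hᵀ + R = [431]
K = P̄·Hᵀ·S⁻¹ = [110/431; 39/431; 80/431]
x' − x̄ = [220/431, 78/431, 160/431] = K·y
y = (KᵀK)⁻¹·Kᵀ·(x' − x̄) = [2]
z = y + H·x̄ = [2] + [1] = [3]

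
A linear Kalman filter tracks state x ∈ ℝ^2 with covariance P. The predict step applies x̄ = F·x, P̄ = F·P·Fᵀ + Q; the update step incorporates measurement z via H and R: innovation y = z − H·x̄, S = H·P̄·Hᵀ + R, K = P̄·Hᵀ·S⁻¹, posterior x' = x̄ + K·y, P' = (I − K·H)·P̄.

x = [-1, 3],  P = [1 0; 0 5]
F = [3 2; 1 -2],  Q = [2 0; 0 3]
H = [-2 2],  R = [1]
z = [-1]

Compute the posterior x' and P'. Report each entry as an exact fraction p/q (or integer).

x̄ = F·x = [3, -7]
P̄ = F·P·Fᵀ + Q = [31 -17; -17 24]
y = z − H·x̄ = [19]
S = H·P̄·Hᵀ + R = [357]
K = P̄·Hᵀ·S⁻¹ = [-32/119; 82/357]
x' = x̄ + K·y = [-251/119, -941/357]
P' = (I − K·H)·P̄ = [617/119 601/119; 601/119 1844/357]

x' = [-251/119, -941/357]
P' = [617/119 601/119; 601/119 1844/357]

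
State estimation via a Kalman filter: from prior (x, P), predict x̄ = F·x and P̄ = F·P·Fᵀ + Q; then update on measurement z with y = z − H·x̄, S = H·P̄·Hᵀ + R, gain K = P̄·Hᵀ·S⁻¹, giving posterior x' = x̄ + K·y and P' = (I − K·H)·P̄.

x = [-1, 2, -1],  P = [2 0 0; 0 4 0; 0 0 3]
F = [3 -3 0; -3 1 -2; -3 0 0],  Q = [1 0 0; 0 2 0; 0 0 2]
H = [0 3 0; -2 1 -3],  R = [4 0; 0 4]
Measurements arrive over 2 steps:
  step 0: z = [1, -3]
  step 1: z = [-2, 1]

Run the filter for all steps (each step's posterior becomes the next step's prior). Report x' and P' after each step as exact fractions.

step 0: x̄ = F·x = [-9, 7, 3]
step 0: P̄ = F·P·Fᵀ + Q = [55 -30 -18; -30 36 18; -18 18 20]
step 0: y = z − H·x̄ = [-20, -19]
step 0: S = H·P̄·Hᵀ + R = [328 126; 126 236]
step 0: K = P̄·Hᵀ·S⁻¹ = [-2601/15383 -4217/15383; 5049/15383 42/15383; 3375/15383 -2193/15383]
step 0: x' = x̄ + K·y = [-6304/15383, 5903/15383, 20316/15383]
step 0: P' = (I − K·H)·P̄ = [249313/15383 -3468/15383 -161742/15383; -3468/15383 6732/15383 4500/15383; -161742/15383 4500/15383 112252/15383]
step 1: x̄ = F·x = [-36621/15383, -15817/15383, 18912/15383]
step 1: P̄ = F·P·Fᵀ + Q = [2382212/15383 -1308177/15383 -2275029/15383; -1308177/15383 792227/15383 1283769/15383; -2275029/15383 1283769/15383 2274583/15383]
step 1: y = z − H·x̄ = [16685/15383, 14694/15383]
step 1: S = H·P̄·Hᵀ + R = [7191575/15383 -1328178/15383; -1328178/15383 1083600/15383]
step 1: K = P̄·Hᵀ·S⁻¹ = [-17623277/32659071 3235451/97977213; 10765957/32659071 -442726/97977213; 5161693/10886357 -10855474/32659071]
step 1: x' = x̄ + K·y = [-31944462/10886357, -7348090/10886357, 15525939/10886357]
step 1: P' = (I − K·H)·P̄ = [1526267323/97977213 -70493108/97977213 -348441062/32659071; -70493108/97977213 43063828/97977213 20646772/32659071; -348441062/32659071 20646772/32659071 84550088/10886357]

step 0: x' = [-6304/15383, 5903/15383, 20316/15383], P' = [249313/15383 -3468/15383 -161742/15383; -3468/15383 6732/15383 4500/15383; -161742/15383 4500/15383 112252/15383]
step 1: x' = [-31944462/10886357, -7348090/10886357, 15525939/10886357], P' = [1526267323/97977213 -70493108/97977213 -348441062/32659071; -70493108/97977213 43063828/97977213 20646772/32659071; -348441062/32659071 20646772/32659071 84550088/10886357]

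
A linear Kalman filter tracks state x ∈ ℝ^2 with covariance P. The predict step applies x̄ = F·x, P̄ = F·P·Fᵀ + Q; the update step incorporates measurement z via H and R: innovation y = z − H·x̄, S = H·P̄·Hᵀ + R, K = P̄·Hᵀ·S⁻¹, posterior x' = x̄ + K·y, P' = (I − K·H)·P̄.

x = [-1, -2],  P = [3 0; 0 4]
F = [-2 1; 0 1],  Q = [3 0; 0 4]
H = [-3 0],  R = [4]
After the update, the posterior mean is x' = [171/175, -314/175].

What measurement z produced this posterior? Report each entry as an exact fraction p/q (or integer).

x̄ = F·x = [0, -2]
P̄ = F·P·Fᵀ + Q = [19 4; 4 8]
S = H·P̄·Hᵀ + R = [175]
K = P̄·Hᵀ·S⁻¹ = [-57/175; -12/175]
x' − x̄ = [171/175, 36/175] = K·y
y = (KᵀK)⁻¹·Kᵀ·(x' − x̄) = [-3]
z = y + H·x̄ = [-3] + [0] = [-3]

z = [-3]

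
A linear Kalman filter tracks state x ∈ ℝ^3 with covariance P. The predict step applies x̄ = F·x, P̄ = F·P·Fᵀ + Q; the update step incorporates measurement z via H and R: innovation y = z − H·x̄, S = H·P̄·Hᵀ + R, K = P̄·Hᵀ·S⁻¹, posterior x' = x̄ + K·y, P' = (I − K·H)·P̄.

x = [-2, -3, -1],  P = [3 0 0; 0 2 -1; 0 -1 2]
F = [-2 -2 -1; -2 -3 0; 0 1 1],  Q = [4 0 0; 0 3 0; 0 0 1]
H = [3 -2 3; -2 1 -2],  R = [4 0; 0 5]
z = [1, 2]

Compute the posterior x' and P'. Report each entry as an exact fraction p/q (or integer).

x̄ = F·x = [11, 13, -4]
P̄ = F·P·Fᵀ + Q = [22 21 -3; 21 33 -3; -3 -3 3]
y = z − H·x̄ = [6, 3]
S = H·P̄·Hᵀ + R = [91 -54; -54 42]
K = P̄·Hᵀ·S⁻¹ = [-48/151 -737/906; -111/151 -307/302; 15/151 17/302]
x' = x̄ + K·y = [2009/302, 1673/302, -977/302]
P' = (I − K·H)·P̄ = [11723/906 4453/302 -1067/302; 4453/302 6381/302 -495/302; -1067/302 -495/302 777/302]

x' = [2009/302, 1673/302, -977/302]
P' = [11723/906 4453/302 -1067/302; 4453/302 6381/302 -495/302; -1067/302 -495/302 777/302]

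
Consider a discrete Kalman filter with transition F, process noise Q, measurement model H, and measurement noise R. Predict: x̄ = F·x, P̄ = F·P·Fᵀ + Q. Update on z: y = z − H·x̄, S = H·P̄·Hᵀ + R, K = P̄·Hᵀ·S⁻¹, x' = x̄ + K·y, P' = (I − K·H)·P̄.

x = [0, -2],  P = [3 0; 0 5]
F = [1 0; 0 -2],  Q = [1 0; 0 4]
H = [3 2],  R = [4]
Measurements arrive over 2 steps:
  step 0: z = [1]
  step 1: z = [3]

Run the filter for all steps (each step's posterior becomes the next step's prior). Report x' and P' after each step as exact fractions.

step 0: x' = [-21/34, 26/17], P' = [50/17 -72/17; -72/17 120/17]
step 1: x' = [2529/4591, 2720/4591], P' = [4028/4591 -5064/4591; -5064/4591 10652/4591]

step 0: x̄ = F·x = [0, 4]
step 0: P̄ = F·P·Fᵀ + Q = [4 0; 0 24]
step 0: y = z − H·x̄ = [-7]
step 0: S = H·P̄·Hᵀ + R = [136]
step 0: K = P̄·Hᵀ·S⁻¹ = [3/34; 6/17]
step 0: x' = x̄ + K·y = [-21/34, 26/17]
step 0: P' = (I − K·H)·P̄ = [50/17 -72/17; -72/17 120/17]
step 1: x̄ = F·x = [-21/34, -52/17]
step 1: P̄ = F·P·Fᵀ + Q = [67/17 144/17; 144/17 548/17]
step 1: y = z − H·x̄ = [373/34]
step 1: S = H·P̄·Hᵀ + R = [4591/17]
step 1: K = P̄·Hᵀ·S⁻¹ = [489/4591; 1528/4591]
step 1: x' = x̄ + K·y = [2529/4591, 2720/4591]
step 1: P' = (I − K·H)·P̄ = [4028/4591 -5064/4591; -5064/4591 10652/4591]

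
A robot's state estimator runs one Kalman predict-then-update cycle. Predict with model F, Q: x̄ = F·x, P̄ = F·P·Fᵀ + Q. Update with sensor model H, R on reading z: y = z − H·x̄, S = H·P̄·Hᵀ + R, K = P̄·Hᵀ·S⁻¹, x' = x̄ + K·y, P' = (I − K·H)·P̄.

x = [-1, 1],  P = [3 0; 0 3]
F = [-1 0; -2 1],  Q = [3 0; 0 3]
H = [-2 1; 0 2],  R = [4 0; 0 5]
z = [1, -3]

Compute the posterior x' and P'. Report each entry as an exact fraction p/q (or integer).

x̄ = F·x = [1, 3]
P̄ = F·P·Fᵀ + Q = [6 6; 6 18]
y = z − H·x̄ = [0, -9]
S = H·P̄·Hᵀ + R = [22 12; 12 77]
K = P̄·Hᵀ·S⁻¹ = [-303/775 168/775; 3/155 72/155]
x' = x̄ + K·y = [-737/775, -183/155]
P' = (I − K·H)·P̄ = [816/775 84/155; 84/155 36/31]

x' = [-737/775, -183/155]
P' = [816/775 84/155; 84/155 36/31]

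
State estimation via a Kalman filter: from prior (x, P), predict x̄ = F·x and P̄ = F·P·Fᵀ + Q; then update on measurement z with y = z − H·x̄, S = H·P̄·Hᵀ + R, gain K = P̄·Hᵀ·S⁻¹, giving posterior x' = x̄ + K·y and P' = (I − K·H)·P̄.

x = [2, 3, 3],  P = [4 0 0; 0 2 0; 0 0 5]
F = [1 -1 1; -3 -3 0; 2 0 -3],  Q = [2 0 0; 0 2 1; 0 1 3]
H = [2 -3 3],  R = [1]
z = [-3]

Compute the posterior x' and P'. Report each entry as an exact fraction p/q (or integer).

x' = [2219/1535, -13812/1535, -16814/1535]
P' = [19426/1535 -3483/1535 -16426/1535; -3483/1535 23959/1535 26198/1535; -16426/1535 26198/1535 37231/1535]

x̄ = F·x = [2, -15, -5]
P̄ = F·P·Fᵀ + Q = [13 -6 -7; -6 56 -23; -7 -23 64]
y = z − H·x̄ = [-37]
S = H·P̄·Hᵀ + R = [1535]
K = P̄·Hᵀ·S⁻¹ = [23/1535; -249/1535; 247/1535]
x' = x̄ + K·y = [2219/1535, -13812/1535, -16814/1535]
P' = (I − K·H)·P̄ = [19426/1535 -3483/1535 -16426/1535; -3483/1535 23959/1535 26198/1535; -16426/1535 26198/1535 37231/1535]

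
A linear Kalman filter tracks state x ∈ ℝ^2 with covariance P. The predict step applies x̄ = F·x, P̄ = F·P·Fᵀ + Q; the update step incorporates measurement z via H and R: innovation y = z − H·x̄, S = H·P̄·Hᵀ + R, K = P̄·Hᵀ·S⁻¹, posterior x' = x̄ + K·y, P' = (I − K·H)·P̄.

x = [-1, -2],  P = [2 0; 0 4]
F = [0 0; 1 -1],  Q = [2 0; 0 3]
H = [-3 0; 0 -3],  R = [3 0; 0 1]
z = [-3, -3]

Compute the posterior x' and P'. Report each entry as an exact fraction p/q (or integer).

x' = [6/7, 1]
P' = [2/7 0; 0 9/82]

x̄ = F·x = [0, 1]
P̄ = F·P·Fᵀ + Q = [2 0; 0 9]
y = z − H·x̄ = [-3, 0]
S = H·P̄·Hᵀ + R = [21 0; 0 82]
K = P̄·Hᵀ·S⁻¹ = [-2/7 0; 0 -27/82]
x' = x̄ + K·y = [6/7, 1]
P' = (I − K·H)·P̄ = [2/7 0; 0 9/82]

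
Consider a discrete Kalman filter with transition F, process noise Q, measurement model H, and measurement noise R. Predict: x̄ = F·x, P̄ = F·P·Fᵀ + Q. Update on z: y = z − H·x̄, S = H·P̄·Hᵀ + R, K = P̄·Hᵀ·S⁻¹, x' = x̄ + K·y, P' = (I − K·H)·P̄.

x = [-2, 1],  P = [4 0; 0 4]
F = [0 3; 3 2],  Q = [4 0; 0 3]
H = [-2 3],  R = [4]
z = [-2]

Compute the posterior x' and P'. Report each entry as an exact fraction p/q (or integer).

x' = [985/371, 388/371]
P' = [14776/371 9840/371; 9840/371 6716/371]

x̄ = F·x = [3, -4]
P̄ = F·P·Fᵀ + Q = [40 24; 24 55]
y = z − H·x̄ = [16]
S = H·P̄·Hᵀ + R = [371]
K = P̄·Hᵀ·S⁻¹ = [-8/371; 117/371]
x' = x̄ + K·y = [985/371, 388/371]
P' = (I − K·H)·P̄ = [14776/371 9840/371; 9840/371 6716/371]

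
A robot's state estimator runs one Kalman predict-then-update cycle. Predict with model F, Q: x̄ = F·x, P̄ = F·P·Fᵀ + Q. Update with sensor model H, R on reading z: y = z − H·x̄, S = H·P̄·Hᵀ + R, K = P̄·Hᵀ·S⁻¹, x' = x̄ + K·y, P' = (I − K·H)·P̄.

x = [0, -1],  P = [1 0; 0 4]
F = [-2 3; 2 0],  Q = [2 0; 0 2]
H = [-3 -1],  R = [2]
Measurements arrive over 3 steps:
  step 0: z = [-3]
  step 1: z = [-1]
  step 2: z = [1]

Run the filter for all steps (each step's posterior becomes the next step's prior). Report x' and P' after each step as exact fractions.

step 0: x̄ = F·x = [-3, 0]
step 0: P̄ = F·P·Fᵀ + Q = [42 -4; -4 6]
step 0: y = z − H·x̄ = [-12]
step 0: S = H·P̄·Hᵀ + R = [362]
step 0: K = P̄·Hᵀ·S⁻¹ = [-61/181; 3/181]
step 0: x' = x̄ + K·y = [189/181, -36/181]
step 0: P' = (I − K·H)·P̄ = [160/181 -358/181; -358/181 1068/181]
step 1: x̄ = F·x = [-486/181, 378/181]
step 1: P̄ = F·P·Fᵀ + Q = [14910/181 -2788/181; -2788/181 1002/181]
step 1: y = z − H·x̄ = [-1261/181]
step 1: S = H·P̄·Hᵀ + R = [118826/181]
step 1: K = P̄·Hᵀ·S⁻¹ = [-20971/59413; 3681/59413]
step 1: x' = x̄ + K·y = [-13427/59413, 98433/59413]
step 1: P' = (I − K·H)·P̄ = [34708/59413 -62182/59413; -62182/59413 179184/59413]
step 2: x̄ = F·x = [322153/59413, -26854/59413]
step 2: P̄ = F·P·Fᵀ + Q = [2616498/59413 -511924/59413; -511924/59413 257658/59413]
step 2: y = z − H·x̄ = [999018/59413]
step 2: S = H·P̄·Hᵀ + R = [20853422/59413]
step 2: K = P̄·Hᵀ·S⁻¹ = [-3668785/10426711; 639057/10426711]
step 2: x' = x̄ + K·y = [-5153519/10426711, 6032864/10426711]
step 2: P' = (I − K·H)·P̄ = [6084556/10426711 -10916098/10426711; -10916098/10426711 31470180/10426711]

step 0: x' = [189/181, -36/181], P' = [160/181 -358/181; -358/181 1068/181]
step 1: x' = [-13427/59413, 98433/59413], P' = [34708/59413 -62182/59413; -62182/59413 179184/59413]
step 2: x' = [-5153519/10426711, 6032864/10426711], P' = [6084556/10426711 -10916098/10426711; -10916098/10426711 31470180/10426711]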